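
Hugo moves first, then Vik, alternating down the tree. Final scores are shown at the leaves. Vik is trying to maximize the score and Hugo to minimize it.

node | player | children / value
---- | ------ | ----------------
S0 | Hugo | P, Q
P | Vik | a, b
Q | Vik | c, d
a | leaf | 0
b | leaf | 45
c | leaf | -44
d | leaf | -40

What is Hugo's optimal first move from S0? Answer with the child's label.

P (Vik): max(0, 45) = 45
Q (Vik): max(-44, -40) = -40
S0 (Hugo): min(45, -40) = -40
Hugo at S0 wants the lowest of {P=45, Q=-40}, so chooses Q.

Q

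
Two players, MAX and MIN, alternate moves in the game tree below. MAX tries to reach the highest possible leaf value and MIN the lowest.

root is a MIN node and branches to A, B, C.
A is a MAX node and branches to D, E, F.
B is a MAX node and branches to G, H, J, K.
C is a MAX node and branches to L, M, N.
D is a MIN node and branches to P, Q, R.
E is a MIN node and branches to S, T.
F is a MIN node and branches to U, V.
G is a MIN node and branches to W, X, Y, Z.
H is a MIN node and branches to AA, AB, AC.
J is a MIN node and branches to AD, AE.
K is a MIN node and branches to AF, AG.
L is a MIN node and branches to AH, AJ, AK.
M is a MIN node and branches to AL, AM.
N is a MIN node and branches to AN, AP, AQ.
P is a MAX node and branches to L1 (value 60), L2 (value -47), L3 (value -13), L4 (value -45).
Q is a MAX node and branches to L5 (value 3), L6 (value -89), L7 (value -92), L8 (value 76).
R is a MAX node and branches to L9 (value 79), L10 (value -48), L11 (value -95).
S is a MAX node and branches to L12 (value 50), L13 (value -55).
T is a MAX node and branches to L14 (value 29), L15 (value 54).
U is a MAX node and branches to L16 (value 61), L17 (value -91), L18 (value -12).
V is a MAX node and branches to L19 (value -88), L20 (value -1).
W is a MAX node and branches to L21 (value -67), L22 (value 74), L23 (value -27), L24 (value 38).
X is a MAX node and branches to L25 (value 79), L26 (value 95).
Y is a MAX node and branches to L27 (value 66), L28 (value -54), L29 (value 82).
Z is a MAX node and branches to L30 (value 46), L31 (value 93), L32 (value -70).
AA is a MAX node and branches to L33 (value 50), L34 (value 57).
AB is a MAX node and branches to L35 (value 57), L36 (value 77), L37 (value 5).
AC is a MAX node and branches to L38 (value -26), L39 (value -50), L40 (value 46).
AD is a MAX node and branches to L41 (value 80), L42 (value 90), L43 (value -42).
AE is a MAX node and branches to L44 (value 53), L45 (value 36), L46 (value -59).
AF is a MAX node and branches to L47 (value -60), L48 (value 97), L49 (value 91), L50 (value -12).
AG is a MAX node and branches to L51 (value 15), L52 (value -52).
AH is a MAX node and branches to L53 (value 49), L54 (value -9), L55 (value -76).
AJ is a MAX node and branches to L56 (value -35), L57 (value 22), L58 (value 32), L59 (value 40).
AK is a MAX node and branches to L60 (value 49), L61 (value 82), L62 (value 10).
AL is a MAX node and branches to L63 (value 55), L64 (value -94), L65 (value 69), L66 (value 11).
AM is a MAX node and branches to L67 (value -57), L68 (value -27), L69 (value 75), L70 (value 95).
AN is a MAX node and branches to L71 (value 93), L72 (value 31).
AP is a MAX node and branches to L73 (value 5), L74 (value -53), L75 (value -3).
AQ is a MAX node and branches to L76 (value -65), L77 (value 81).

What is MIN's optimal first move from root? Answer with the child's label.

A

P (MAX): max(60, -47, -13, -45) = 60
Q (MAX): max(3, -89, -92, 76) = 76
R (MAX): max(79, -48, -95) = 79
D (MIN): min(60, 76, 79) = 60
S (MAX): max(50, -55) = 50
T (MAX): max(29, 54) = 54
E (MIN): min(50, 54) = 50
U (MAX): max(61, -91, -12) = 61
V (MAX): max(-88, -1) = -1
F (MIN): min(61, -1) = -1
A (MAX): max(60, 50, -1) = 60
W (MAX): max(-67, 74, -27, 38) = 74
X (MAX): max(79, 95) = 95
Y (MAX): max(66, -54, 82) = 82
Z (MAX): max(46, 93, -70) = 93
G (MIN): min(74, 95, 82, 93) = 74
AA (MAX): max(50, 57) = 57
AB (MAX): max(57, 77, 5) = 77
AC (MAX): max(-26, -50, 46) = 46
H (MIN): min(57, 77, 46) = 46
AD (MAX): max(80, 90, -42) = 90
AE (MAX): max(53, 36, -59) = 53
J (MIN): min(90, 53) = 53
AF (MAX): max(-60, 97, 91, -12) = 97
AG (MAX): max(15, -52) = 15
K (MIN): min(97, 15) = 15
B (MAX): max(74, 46, 53, 15) = 74
AH (MAX): max(49, -9, -76) = 49
AJ (MAX): max(-35, 22, 32, 40) = 40
AK (MAX): max(49, 82, 10) = 82
L (MIN): min(49, 40, 82) = 40
AL (MAX): max(55, -94, 69, 11) = 69
AM (MAX): max(-57, -27, 75, 95) = 95
M (MIN): min(69, 95) = 69
AN (MAX): max(93, 31) = 93
AP (MAX): max(5, -53, -3) = 5
AQ (MAX): max(-65, 81) = 81
N (MIN): min(93, 5, 81) = 5
C (MAX): max(40, 69, 5) = 69
root (MIN): min(60, 74, 69) = 60
MIN at root wants the lowest of {A=60, B=74, C=69}, so chooses A.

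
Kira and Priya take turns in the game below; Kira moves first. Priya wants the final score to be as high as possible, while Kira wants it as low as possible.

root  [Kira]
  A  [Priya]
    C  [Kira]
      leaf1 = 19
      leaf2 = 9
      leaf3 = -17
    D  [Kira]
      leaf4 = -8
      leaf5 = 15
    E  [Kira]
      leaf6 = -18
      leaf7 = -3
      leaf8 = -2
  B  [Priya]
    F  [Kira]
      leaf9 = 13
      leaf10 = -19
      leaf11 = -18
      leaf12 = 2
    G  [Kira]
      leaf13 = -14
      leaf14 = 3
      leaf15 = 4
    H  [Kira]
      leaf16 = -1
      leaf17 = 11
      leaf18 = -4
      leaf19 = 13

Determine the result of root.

-8

C (Kira): min(19, 9, -17) = -17
D (Kira): min(-8, 15) = -8
E (Kira): min(-18, -3, -2) = -18
A (Priya): max(-17, -8, -18) = -8
F (Kira): min(13, -19, -18, 2) = -19
G (Kira): min(-14, 3, 4) = -14
H (Kira): min(-1, 11, -4, 13) = -4
B (Priya): max(-19, -14, -4) = -4
root (Kira): min(-8, -4) = -8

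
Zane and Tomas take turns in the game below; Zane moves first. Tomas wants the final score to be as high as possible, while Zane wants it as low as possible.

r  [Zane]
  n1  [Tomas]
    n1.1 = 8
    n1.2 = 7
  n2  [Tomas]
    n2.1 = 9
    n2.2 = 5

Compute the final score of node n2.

9

n2 (Tomas): max(9, 5) = 9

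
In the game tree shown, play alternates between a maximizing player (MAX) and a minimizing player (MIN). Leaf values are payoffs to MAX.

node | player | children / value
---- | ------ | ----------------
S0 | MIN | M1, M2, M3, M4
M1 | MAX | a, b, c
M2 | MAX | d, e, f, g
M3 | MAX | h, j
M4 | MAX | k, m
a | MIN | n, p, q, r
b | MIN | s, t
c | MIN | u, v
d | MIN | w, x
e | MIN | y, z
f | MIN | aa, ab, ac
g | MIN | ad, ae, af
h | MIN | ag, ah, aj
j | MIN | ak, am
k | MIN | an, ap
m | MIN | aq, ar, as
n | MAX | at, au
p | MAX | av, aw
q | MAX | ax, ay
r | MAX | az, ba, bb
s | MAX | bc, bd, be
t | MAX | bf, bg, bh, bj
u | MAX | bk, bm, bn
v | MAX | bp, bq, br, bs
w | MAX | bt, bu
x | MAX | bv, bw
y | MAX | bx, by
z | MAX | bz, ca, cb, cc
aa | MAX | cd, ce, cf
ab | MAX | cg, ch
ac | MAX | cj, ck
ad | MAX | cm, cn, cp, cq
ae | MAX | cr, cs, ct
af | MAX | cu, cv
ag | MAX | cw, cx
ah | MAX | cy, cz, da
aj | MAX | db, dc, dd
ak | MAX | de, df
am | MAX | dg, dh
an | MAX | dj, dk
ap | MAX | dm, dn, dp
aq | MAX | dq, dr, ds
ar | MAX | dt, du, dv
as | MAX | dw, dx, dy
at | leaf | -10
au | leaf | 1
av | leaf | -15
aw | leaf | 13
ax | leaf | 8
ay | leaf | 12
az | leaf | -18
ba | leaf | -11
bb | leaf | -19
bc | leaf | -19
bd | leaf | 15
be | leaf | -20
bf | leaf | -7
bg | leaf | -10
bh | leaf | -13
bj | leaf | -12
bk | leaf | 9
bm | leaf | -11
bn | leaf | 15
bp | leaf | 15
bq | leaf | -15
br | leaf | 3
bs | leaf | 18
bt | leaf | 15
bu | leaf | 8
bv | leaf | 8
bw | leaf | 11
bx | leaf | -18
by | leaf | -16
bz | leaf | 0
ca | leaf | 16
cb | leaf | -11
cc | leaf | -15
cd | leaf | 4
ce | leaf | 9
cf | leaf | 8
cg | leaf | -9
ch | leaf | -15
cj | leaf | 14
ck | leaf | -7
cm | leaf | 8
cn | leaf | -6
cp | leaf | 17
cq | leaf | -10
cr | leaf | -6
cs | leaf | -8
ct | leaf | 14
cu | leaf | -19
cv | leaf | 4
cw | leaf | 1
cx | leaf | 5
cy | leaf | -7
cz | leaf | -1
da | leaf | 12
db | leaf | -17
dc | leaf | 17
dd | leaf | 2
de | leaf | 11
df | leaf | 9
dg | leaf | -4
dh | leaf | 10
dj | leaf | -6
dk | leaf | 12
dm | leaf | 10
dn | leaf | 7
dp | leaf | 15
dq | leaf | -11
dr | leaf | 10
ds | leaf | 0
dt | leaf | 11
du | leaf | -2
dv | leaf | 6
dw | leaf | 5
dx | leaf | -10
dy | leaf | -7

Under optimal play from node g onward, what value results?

4

ad (MAX): max(8, -6, 17, -10) = 17
ae (MAX): max(-6, -8, 14) = 14
af (MAX): max(-19, 4) = 4
g (MIN): min(17, 14, 4) = 4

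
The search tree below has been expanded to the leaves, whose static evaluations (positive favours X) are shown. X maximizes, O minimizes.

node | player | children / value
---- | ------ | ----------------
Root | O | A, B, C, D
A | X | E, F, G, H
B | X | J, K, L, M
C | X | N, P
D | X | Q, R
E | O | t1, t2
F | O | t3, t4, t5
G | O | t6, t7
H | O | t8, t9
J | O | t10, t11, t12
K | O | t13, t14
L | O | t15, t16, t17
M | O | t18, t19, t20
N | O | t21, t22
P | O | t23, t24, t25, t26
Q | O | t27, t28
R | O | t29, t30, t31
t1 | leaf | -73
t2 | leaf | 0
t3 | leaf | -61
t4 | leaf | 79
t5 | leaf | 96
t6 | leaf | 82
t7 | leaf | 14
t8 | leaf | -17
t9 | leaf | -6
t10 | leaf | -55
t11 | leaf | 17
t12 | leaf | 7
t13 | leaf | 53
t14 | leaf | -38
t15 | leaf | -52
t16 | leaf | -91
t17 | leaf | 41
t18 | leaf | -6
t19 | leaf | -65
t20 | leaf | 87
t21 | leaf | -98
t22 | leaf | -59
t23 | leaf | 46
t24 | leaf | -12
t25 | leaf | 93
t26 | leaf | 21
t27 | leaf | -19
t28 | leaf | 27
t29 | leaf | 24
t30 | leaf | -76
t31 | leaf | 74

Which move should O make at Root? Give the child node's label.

E (O): min(-73, 0) = -73
F (O): min(-61, 79, 96) = -61
G (O): min(82, 14) = 14
H (O): min(-17, -6) = -17
A (X): max(-73, -61, 14, -17) = 14
J (O): min(-55, 17, 7) = -55
K (O): min(53, -38) = -38
L (O): min(-52, -91, 41) = -91
M (O): min(-6, -65, 87) = -65
B (X): max(-55, -38, -91, -65) = -38
N (O): min(-98, -59) = -98
P (O): min(46, -12, 93, 21) = -12
C (X): max(-98, -12) = -12
Q (O): min(-19, 27) = -19
R (O): min(24, -76, 74) = -76
D (X): max(-19, -76) = -19
Root (O): min(14, -38, -12, -19) = -38
O at Root wants the lowest of {A=14, B=-38, C=-12, D=-19}, so chooses B.

B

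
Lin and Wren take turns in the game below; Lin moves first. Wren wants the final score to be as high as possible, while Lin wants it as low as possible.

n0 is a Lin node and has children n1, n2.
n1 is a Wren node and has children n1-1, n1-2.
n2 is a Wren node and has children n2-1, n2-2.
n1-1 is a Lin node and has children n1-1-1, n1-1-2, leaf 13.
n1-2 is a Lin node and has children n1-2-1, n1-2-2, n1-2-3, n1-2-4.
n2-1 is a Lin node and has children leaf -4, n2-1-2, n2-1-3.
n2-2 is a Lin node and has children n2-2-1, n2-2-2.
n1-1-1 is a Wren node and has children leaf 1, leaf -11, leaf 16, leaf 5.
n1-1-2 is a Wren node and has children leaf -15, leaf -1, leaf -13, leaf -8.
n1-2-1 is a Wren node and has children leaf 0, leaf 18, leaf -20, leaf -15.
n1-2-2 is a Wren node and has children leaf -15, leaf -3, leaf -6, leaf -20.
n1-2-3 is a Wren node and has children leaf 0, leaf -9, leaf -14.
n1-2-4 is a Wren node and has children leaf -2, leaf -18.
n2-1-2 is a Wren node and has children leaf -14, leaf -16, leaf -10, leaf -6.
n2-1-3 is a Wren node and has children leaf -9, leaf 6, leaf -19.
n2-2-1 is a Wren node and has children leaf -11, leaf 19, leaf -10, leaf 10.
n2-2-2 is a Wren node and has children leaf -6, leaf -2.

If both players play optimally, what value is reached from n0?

n1-1-1 (Wren): max(1, -11, 16, 5) = 16
n1-1-2 (Wren): max(-15, -1, -13, -8) = -1
n1-1 (Lin): min(16, -1, 13) = -1
n1-2-1 (Wren): max(0, 18, -20, -15) = 18
n1-2-2 (Wren): max(-15, -3, -6, -20) = -3
n1-2-3 (Wren): max(0, -9, -14) = 0
n1-2-4 (Wren): max(-2, -18) = -2
n1-2 (Lin): min(18, -3, 0, -2) = -3
n1 (Wren): max(-1, -3) = -1
n2-1-2 (Wren): max(-14, -16, -10, -6) = -6
n2-1-3 (Wren): max(-9, 6, -19) = 6
n2-1 (Lin): min(-4, -6, 6) = -6
n2-2-1 (Wren): max(-11, 19, -10, 10) = 19
n2-2-2 (Wren): max(-6, -2) = -2
n2-2 (Lin): min(19, -2) = -2
n2 (Wren): max(-6, -2) = -2
n0 (Lin): min(-1, -2) = -2

-2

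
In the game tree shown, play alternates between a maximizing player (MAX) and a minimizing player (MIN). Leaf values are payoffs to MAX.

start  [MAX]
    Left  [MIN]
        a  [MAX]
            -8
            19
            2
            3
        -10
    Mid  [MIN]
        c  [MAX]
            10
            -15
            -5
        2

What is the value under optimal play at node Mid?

c (MAX): max(10, -15, -5) = 10
Mid (MIN): min(10, 2) = 2

2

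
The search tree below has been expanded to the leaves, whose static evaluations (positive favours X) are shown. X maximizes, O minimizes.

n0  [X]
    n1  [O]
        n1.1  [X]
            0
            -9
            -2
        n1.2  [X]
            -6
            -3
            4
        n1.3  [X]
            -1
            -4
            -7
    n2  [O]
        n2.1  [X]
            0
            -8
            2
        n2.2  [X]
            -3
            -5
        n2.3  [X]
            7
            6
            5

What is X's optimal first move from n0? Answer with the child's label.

n1.1 (X): max(0, -9, -2) = 0
n1.2 (X): max(-6, -3, 4) = 4
n1.3 (X): max(-1, -4, -7) = -1
n1 (O): min(0, 4, -1) = -1
n2.1 (X): max(0, -8, 2) = 2
n2.2 (X): max(-3, -5) = -3
n2.3 (X): max(7, 6, 5) = 7
n2 (O): min(2, -3, 7) = -3
n0 (X): max(-1, -3) = -1
X at n0 wants the highest of {n1=-1, n2=-3}, so chooses n1.

n1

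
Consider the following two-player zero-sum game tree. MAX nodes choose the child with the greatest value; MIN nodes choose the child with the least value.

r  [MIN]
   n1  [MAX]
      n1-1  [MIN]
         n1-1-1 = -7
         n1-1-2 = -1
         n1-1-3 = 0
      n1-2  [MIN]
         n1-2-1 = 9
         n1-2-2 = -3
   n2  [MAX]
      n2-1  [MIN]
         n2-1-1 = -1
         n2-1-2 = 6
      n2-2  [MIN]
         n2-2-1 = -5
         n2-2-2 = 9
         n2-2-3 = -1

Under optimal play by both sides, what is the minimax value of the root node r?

n1-1 (MIN): min(-7, -1, 0) = -7
n1-2 (MIN): min(9, -3) = -3
n1 (MAX): max(-7, -3) = -3
n2-1 (MIN): min(-1, 6) = -1
n2-2 (MIN): min(-5, 9, -1) = -5
n2 (MAX): max(-1, -5) = -1
r (MIN): min(-3, -1) = -3

-3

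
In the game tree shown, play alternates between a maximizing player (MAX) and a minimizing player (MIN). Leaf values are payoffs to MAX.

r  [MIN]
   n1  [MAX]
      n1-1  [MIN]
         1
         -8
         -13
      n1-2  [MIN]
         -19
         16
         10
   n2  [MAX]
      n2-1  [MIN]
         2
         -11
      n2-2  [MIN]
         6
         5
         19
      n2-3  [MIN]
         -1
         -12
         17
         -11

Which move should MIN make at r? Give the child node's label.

n1-1 (MIN): min(1, -8, -13) = -13
n1-2 (MIN): min(-19, 16, 10) = -19
n1 (MAX): max(-13, -19) = -13
n2-1 (MIN): min(2, -11) = -11
n2-2 (MIN): min(6, 5, 19) = 5
n2-3 (MIN): min(-1, -12, 17, -11) = -12
n2 (MAX): max(-11, 5, -12) = 5
r (MIN): min(-13, 5) = -13
MIN at r wants the lowest of {n1=-13, n2=5}, so chooses n1.

n1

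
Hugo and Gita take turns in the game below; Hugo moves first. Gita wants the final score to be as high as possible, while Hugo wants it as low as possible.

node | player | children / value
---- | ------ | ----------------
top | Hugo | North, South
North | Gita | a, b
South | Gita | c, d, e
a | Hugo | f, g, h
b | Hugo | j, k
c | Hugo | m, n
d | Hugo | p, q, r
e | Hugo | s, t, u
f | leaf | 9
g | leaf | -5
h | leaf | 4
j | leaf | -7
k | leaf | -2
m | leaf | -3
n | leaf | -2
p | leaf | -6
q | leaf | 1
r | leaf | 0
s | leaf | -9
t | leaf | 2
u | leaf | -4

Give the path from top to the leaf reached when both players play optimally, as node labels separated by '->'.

a (Hugo): min(9, -5, 4) = -5
b (Hugo): min(-7, -2) = -7
North (Gita): max(-5, -7) = -5
c (Hugo): min(-3, -2) = -3
d (Hugo): min(-6, 1, 0) = -6
e (Hugo): min(-9, 2, -4) = -9
South (Gita): max(-3, -6, -9) = -3
top (Hugo): min(-5, -3) = -5
At top, Hugo picks North (lowest: -5).
At North, Gita picks a (highest: -5).
At a, Hugo picks g (lowest: -5).
Terminal value -5.

top -> North -> a -> g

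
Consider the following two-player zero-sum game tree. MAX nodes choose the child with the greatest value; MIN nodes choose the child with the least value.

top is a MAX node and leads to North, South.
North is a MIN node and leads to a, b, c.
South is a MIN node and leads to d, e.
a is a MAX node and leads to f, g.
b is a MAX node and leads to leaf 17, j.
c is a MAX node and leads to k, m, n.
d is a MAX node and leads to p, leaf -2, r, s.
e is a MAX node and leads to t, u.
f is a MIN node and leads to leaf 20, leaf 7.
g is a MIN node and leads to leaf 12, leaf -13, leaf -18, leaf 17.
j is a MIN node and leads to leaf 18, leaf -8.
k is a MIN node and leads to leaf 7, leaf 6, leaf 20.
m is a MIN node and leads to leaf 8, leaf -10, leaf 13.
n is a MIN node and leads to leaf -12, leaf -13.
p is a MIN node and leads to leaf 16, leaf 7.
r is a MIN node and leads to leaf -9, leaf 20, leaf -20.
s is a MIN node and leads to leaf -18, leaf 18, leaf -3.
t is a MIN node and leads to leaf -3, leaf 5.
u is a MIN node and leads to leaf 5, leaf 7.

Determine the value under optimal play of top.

6

f (MIN): min(20, 7) = 7
g (MIN): min(12, -13, -18, 17) = -18
a (MAX): max(7, -18) = 7
j (MIN): min(18, -8) = -8
b (MAX): max(17, -8) = 17
k (MIN): min(7, 6, 20) = 6
m (MIN): min(8, -10, 13) = -10
n (MIN): min(-12, -13) = -13
c (MAX): max(6, -10, -13) = 6
North (MIN): min(7, 17, 6) = 6
p (MIN): min(16, 7) = 7
r (MIN): min(-9, 20, -20) = -20
s (MIN): min(-18, 18, -3) = -18
d (MAX): max(7, -2, -20, -18) = 7
t (MIN): min(-3, 5) = -3
u (MIN): min(5, 7) = 5
e (MAX): max(-3, 5) = 5
South (MIN): min(7, 5) = 5
top (MAX): max(6, 5) = 6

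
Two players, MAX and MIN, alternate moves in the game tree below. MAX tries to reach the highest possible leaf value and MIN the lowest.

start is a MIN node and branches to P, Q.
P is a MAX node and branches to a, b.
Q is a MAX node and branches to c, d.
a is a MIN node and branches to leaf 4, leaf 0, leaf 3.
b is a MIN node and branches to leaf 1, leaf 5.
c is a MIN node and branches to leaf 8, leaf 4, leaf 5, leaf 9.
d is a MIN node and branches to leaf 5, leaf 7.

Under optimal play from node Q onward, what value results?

5

c (MIN): min(8, 4, 5, 9) = 4
d (MIN): min(5, 7) = 5
Q (MAX): max(4, 5) = 5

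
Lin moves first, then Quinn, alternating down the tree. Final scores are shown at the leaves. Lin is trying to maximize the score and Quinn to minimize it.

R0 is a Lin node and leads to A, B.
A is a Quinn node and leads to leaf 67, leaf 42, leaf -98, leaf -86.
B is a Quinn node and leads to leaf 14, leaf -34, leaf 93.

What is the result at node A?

-98

A (Quinn): min(67, 42, -98, -86) = -98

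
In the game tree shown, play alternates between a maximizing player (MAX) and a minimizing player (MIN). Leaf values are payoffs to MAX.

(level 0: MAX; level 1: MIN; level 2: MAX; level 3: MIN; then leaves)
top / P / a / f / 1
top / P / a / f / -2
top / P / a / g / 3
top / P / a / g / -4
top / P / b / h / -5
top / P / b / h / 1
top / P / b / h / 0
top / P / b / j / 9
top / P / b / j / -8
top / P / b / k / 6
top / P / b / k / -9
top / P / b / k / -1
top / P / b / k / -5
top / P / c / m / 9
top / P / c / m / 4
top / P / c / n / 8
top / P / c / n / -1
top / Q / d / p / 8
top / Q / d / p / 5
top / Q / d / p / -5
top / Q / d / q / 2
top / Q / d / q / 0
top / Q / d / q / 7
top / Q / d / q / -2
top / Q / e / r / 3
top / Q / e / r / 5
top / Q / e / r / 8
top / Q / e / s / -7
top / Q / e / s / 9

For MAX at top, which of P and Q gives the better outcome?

f (MIN): min(1, -2) = -2
g (MIN): min(3, -4) = -4
a (MAX): max(-2, -4) = -2
h (MIN): min(-5, 1, 0) = -5
j (MIN): min(9, -8) = -8
k (MIN): min(6, -9, -1, -5) = -9
b (MAX): max(-5, -8, -9) = -5
m (MIN): min(9, 4) = 4
n (MIN): min(8, -1) = -1
c (MAX): max(4, -1) = 4
P (MIN): min(-2, -5, 4) = -5
p (MIN): min(8, 5, -5) = -5
q (MIN): min(2, 0, 7, -2) = -2
d (MAX): max(-5, -2) = -2
r (MIN): min(3, 5, 8) = 3
s (MIN): min(-7, 9) = -7
e (MAX): max(3, -7) = 3
Q (MIN): min(-2, 3) = -2
MAX prefers the higher value; P=-5, Q=-2. Q is better since -2 > -5.

Q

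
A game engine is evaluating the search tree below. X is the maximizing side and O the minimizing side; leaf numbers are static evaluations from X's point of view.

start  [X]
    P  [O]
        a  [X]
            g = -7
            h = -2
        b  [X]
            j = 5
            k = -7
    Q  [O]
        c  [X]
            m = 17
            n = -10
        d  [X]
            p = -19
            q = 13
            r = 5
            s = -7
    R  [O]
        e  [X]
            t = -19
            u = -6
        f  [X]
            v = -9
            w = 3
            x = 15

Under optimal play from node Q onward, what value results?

13

c (X): max(17, -10) = 17
d (X): max(-19, 13, 5, -7) = 13
Q (O): min(17, 13) = 13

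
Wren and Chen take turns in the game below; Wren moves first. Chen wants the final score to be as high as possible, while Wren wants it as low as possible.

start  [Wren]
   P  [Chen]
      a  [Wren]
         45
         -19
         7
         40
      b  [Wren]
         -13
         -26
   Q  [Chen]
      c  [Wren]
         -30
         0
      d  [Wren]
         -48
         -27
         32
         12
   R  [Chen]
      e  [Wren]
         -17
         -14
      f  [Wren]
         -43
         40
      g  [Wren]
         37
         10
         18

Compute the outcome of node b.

b (Wren): min(-13, -26) = -26

-26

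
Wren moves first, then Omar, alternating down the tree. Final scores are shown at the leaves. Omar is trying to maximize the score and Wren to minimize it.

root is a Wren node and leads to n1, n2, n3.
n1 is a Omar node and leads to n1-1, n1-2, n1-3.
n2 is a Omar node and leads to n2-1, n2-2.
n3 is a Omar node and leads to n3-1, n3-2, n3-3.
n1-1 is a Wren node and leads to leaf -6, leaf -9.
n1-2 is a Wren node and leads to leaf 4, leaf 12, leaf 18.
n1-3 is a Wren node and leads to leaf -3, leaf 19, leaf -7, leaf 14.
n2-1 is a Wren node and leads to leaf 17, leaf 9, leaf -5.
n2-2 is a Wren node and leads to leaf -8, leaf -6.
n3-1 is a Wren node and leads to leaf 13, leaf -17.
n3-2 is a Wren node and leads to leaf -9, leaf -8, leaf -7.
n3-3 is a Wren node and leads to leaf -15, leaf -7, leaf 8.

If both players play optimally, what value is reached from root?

n1-1 (Wren): min(-6, -9) = -9
n1-2 (Wren): min(4, 12, 18) = 4
n1-3 (Wren): min(-3, 19, -7, 14) = -7
n1 (Omar): max(-9, 4, -7) = 4
n2-1 (Wren): min(17, 9, -5) = -5
n2-2 (Wren): min(-8, -6) = -8
n2 (Omar): max(-5, -8) = -5
n3-1 (Wren): min(13, -17) = -17
n3-2 (Wren): min(-9, -8, -7) = -9
n3-3 (Wren): min(-15, -7, 8) = -15
n3 (Omar): max(-17, -9, -15) = -9
root (Wren): min(4, -5, -9) = -9

-9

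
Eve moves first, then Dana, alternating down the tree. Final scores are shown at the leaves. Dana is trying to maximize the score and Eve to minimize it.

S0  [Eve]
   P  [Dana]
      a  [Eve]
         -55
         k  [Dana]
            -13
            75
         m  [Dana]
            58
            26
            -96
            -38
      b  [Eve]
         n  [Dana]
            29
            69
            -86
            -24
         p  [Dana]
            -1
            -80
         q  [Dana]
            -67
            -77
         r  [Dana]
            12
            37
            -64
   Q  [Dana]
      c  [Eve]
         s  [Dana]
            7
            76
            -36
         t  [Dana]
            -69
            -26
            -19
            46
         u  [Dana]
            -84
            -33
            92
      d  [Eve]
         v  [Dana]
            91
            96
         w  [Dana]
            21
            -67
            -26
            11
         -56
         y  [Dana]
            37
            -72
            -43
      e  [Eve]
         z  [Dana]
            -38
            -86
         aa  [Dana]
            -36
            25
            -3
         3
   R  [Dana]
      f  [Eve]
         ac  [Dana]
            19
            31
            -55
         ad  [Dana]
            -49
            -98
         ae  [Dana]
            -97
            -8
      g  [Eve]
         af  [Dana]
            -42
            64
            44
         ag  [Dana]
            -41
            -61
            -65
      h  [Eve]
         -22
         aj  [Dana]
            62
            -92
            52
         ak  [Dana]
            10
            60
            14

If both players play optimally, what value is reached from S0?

k (Dana): max(-13, 75) = 75
m (Dana): max(58, 26, -96, -38) = 58
a (Eve): min(-55, 75, 58) = -55
n (Dana): max(29, 69, -86, -24) = 69
p (Dana): max(-1, -80) = -1
q (Dana): max(-67, -77) = -67
r (Dana): max(12, 37, -64) = 37
b (Eve): min(69, -1, -67, 37) = -67
P (Dana): max(-55, -67) = -55
s (Dana): max(7, 76, -36) = 76
t (Dana): max(-69, -26, -19, 46) = 46
u (Dana): max(-84, -33, 92) = 92
c (Eve): min(76, 46, 92) = 46
v (Dana): max(91, 96) = 96
w (Dana): max(21, -67, -26, 11) = 21
y (Dana): max(37, -72, -43) = 37
d (Eve): min(96, 21, -56, 37) = -56
z (Dana): max(-38, -86) = -38
aa (Dana): max(-36, 25, -3) = 25
e (Eve): min(-38, 25, 3) = -38
Q (Dana): max(46, -56, -38) = 46
ac (Dana): max(19, 31, -55) = 31
ad (Dana): max(-49, -98) = -49
ae (Dana): max(-97, -8) = -8
f (Eve): min(31, -49, -8) = -49
af (Dana): max(-42, 64, 44) = 64
ag (Dana): max(-41, -61, -65) = -41
g (Eve): min(64, -41) = -41
aj (Dana): max(62, -92, 52) = 62
ak (Dana): max(10, 60, 14) = 60
h (Eve): min(-22, 62, 60) = -22
R (Dana): max(-49, -41, -22) = -22
S0 (Eve): min(-55, 46, -22) = -55

-55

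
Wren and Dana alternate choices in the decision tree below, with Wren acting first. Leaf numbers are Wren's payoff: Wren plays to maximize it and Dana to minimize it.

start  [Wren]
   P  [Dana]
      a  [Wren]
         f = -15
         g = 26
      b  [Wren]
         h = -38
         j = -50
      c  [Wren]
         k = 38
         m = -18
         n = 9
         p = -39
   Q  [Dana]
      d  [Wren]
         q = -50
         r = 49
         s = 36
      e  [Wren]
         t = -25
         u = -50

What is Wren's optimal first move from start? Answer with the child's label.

Q

a (Wren): max(-15, 26) = 26
b (Wren): max(-38, -50) = -38
c (Wren): max(38, -18, 9, -39) = 38
P (Dana): min(26, -38, 38) = -38
d (Wren): max(-50, 49, 36) = 49
e (Wren): max(-25, -50) = -25
Q (Dana): min(49, -25) = -25
start (Wren): max(-38, -25) = -25
Wren at start wants the highest of {P=-38, Q=-25}, so chooses Q.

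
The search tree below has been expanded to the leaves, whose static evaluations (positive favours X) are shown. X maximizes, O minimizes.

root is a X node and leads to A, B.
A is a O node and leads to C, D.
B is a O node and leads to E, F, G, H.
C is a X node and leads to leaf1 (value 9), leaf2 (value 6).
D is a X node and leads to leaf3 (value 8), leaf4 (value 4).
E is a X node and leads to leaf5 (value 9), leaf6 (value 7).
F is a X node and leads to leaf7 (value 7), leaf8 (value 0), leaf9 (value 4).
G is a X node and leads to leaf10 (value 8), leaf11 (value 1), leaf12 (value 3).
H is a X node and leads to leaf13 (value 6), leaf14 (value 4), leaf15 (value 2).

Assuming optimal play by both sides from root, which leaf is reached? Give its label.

C (X): max(9, 6) = 9
D (X): max(8, 4) = 8
A (O): min(9, 8) = 8
E (X): max(9, 7) = 9
F (X): max(7, 0, 4) = 7
G (X): max(8, 1, 3) = 8
H (X): max(6, 4, 2) = 6
B (O): min(9, 7, 8, 6) = 6
root (X): max(8, 6) = 8
At root, X picks A (highest: 8).
At A, O picks D (lowest: 8).
At D, X picks leaf3 (highest: 8).
Terminal value 8.

leaf3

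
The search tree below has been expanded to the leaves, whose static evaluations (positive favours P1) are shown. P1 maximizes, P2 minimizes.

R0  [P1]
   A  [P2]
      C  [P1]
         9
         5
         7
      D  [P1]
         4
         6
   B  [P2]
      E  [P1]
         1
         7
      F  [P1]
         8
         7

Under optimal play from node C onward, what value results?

9

C (P1): max(9, 5, 7) = 9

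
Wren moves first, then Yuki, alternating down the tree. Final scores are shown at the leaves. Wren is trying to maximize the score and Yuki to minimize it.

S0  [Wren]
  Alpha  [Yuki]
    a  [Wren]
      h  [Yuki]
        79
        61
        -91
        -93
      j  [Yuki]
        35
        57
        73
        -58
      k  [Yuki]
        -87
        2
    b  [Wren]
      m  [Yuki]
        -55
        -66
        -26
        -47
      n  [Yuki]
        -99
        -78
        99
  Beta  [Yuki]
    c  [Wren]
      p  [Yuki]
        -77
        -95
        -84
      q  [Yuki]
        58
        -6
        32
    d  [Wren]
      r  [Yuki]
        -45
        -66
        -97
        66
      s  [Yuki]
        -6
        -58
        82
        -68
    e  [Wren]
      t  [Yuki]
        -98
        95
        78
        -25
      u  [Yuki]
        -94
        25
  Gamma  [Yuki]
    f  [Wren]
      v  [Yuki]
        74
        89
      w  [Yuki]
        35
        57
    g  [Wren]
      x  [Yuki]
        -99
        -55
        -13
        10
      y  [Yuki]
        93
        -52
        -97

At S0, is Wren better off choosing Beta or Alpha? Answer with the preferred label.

Alpha

p (Yuki): min(-77, -95, -84) = -95
q (Yuki): min(58, -6, 32) = -6
c (Wren): max(-95, -6) = -6
r (Yuki): min(-45, -66, -97, 66) = -97
s (Yuki): min(-6, -58, 82, -68) = -68
d (Wren): max(-97, -68) = -68
t (Yuki): min(-98, 95, 78, -25) = -98
u (Yuki): min(-94, 25) = -94
e (Wren): max(-98, -94) = -94
Beta (Yuki): min(-6, -68, -94) = -94
h (Yuki): min(79, 61, -91, -93) = -93
j (Yuki): min(35, 57, 73, -58) = -58
k (Yuki): min(-87, 2) = -87
a (Wren): max(-93, -58, -87) = -58
m (Yuki): min(-55, -66, -26, -47) = -66
n (Yuki): min(-99, -78, 99) = -99
b (Wren): max(-66, -99) = -66
Alpha (Yuki): min(-58, -66) = -66
Wren prefers the higher value; Beta=-94, Alpha=-66. Alpha is better since -66 > -94.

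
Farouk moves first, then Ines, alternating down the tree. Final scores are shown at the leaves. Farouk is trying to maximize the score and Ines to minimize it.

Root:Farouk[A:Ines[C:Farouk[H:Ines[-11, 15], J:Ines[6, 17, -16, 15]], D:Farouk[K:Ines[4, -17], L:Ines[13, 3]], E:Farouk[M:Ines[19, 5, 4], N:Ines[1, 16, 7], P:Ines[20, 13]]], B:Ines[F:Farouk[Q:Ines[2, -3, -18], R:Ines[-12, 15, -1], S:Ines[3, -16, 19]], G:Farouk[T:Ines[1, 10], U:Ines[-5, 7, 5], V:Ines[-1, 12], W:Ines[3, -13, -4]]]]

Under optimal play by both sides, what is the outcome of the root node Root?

-11

H (Ines): min(-11, 15) = -11
J (Ines): min(6, 17, -16, 15) = -16
C (Farouk): max(-11, -16) = -11
K (Ines): min(4, -17) = -17
L (Ines): min(13, 3) = 3
D (Farouk): max(-17, 3) = 3
M (Ines): min(19, 5, 4) = 4
N (Ines): min(1, 16, 7) = 1
P (Ines): min(20, 13) = 13
E (Farouk): max(4, 1, 13) = 13
A (Ines): min(-11, 3, 13) = -11
Q (Ines): min(2, -3, -18) = -18
R (Ines): min(-12, 15, -1) = -12
S (Ines): min(3, -16, 19) = -16
F (Farouk): max(-18, -12, -16) = -12
T (Ines): min(1, 10) = 1
U (Ines): min(-5, 7, 5) = -5
V (Ines): min(-1, 12) = -1
W (Ines): min(3, -13, -4) = -13
G (Farouk): max(1, -5, -1, -13) = 1
B (Ines): min(-12, 1) = -12
Root (Farouk): max(-11, -12) = -11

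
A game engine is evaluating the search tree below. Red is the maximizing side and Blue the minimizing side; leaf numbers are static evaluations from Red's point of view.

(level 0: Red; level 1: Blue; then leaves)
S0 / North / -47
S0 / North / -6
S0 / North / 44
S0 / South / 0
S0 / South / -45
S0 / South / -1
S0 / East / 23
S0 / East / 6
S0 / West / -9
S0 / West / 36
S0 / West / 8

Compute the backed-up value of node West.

-9

West (Blue): min(-9, 36, 8) = -9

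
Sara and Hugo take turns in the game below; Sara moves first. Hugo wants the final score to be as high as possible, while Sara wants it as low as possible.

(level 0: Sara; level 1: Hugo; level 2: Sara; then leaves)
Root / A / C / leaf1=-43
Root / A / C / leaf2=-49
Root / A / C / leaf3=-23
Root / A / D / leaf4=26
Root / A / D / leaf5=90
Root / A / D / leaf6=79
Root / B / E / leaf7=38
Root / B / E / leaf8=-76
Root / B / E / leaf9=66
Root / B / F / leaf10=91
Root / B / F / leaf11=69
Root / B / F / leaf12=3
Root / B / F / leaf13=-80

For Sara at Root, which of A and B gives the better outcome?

C (Sara): min(-43, -49, -23) = -49
D (Sara): min(26, 90, 79) = 26
A (Hugo): max(-49, 26) = 26
E (Sara): min(38, -76, 66) = -76
F (Sara): min(91, 69, 3, -80) = -80
B (Hugo): max(-76, -80) = -76
Sara prefers the lower value; A=26, B=-76. B is better since -76 < 26.

B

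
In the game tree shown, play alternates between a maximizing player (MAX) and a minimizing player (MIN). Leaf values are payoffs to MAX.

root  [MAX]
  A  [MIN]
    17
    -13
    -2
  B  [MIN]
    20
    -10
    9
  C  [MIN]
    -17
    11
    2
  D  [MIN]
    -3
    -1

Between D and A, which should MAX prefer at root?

D

D (MIN): min(-3, -1) = -3
A (MIN): min(17, -13, -2) = -13
MAX prefers the higher value; D=-3, A=-13. D is better since -3 > -13.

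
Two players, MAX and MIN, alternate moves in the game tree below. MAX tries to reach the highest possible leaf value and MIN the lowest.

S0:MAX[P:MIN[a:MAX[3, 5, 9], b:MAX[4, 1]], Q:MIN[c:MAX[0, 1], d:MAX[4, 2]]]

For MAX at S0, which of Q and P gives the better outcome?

c (MAX): max(0, 1) = 1
d (MAX): max(4, 2) = 4
Q (MIN): min(1, 4) = 1
a (MAX): max(3, 5, 9) = 9
b (MAX): max(4, 1) = 4
P (MIN): min(9, 4) = 4
MAX prefers the higher value; Q=1, P=4. P is better since 4 > 1.

P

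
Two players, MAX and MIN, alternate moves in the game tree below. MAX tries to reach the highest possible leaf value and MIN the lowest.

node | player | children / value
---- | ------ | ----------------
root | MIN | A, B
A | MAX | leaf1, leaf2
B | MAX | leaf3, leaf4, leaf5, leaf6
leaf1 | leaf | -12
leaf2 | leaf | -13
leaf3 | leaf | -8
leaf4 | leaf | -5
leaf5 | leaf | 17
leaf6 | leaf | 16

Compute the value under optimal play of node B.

17

B (MAX): max(-8, -5, 17, 16) = 17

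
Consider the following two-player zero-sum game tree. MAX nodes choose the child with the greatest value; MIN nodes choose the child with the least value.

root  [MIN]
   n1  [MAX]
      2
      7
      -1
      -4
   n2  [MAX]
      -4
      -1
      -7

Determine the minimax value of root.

n1 (MAX): max(2, 7, -1, -4) = 7
n2 (MAX): max(-4, -1, -7) = -1
root (MIN): min(7, -1) = -1

-1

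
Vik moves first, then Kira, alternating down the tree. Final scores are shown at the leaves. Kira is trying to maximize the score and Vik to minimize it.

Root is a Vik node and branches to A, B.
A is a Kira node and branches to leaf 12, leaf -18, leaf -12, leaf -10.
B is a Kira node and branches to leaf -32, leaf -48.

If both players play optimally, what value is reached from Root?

-32

A (Kira): max(12, -18, -12, -10) = 12
B (Kira): max(-32, -48) = -32
Root (Vik): min(12, -32) = -32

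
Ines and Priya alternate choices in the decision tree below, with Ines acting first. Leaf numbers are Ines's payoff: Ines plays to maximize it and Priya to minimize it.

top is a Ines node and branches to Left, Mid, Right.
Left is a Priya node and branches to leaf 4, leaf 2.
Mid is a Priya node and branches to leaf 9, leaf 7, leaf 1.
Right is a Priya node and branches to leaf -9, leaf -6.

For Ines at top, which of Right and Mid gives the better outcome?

Mid

Right (Priya): min(-9, -6) = -9
Mid (Priya): min(9, 7, 1) = 1
Ines prefers the higher value; Right=-9, Mid=1. Mid is better since 1 > -9.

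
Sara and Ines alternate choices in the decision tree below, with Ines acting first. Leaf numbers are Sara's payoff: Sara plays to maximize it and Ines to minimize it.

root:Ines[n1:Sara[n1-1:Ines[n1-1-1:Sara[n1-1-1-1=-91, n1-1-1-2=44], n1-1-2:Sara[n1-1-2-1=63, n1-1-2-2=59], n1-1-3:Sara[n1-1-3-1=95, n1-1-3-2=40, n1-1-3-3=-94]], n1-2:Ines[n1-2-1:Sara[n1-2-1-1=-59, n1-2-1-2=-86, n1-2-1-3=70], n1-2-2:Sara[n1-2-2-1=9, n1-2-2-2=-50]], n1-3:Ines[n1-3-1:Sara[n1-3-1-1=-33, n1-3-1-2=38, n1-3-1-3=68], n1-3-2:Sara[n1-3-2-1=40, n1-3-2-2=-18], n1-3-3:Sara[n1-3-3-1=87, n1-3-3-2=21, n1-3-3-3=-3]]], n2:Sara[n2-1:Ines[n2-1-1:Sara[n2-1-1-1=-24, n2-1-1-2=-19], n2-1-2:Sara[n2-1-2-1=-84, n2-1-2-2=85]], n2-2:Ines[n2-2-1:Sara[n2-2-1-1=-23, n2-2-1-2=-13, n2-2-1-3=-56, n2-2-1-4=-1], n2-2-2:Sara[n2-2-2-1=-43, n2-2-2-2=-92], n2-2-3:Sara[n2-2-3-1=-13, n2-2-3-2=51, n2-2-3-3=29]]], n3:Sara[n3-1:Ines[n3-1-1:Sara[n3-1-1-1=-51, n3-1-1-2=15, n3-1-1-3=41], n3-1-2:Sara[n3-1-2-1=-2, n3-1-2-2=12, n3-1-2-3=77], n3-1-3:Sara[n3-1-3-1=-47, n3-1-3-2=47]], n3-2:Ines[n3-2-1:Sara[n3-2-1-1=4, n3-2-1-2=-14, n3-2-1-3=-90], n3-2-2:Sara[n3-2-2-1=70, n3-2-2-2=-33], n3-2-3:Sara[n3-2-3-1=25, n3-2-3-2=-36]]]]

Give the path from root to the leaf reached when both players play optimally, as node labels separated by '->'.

n1-1-1 (Sara): max(-91, 44) = 44
n1-1-2 (Sara): max(63, 59) = 63
n1-1-3 (Sara): max(95, 40, -94) = 95
n1-1 (Ines): min(44, 63, 95) = 44
n1-2-1 (Sara): max(-59, -86, 70) = 70
n1-2-2 (Sara): max(9, -50) = 9
n1-2 (Ines): min(70, 9) = 9
n1-3-1 (Sara): max(-33, 38, 68) = 68
n1-3-2 (Sara): max(40, -18) = 40
n1-3-3 (Sara): max(87, 21, -3) = 87
n1-3 (Ines): min(68, 40, 87) = 40
n1 (Sara): max(44, 9, 40) = 44
n2-1-1 (Sara): max(-24, -19) = -19
n2-1-2 (Sara): max(-84, 85) = 85
n2-1 (Ines): min(-19, 85) = -19
n2-2-1 (Sara): max(-23, -13, -56, -1) = -1
n2-2-2 (Sara): max(-43, -92) = -43
n2-2-3 (Sara): max(-13, 51, 29) = 51
n2-2 (Ines): min(-1, -43, 51) = -43
n2 (Sara): max(-19, -43) = -19
n3-1-1 (Sara): max(-51, 15, 41) = 41
n3-1-2 (Sara): max(-2, 12, 77) = 77
n3-1-3 (Sara): max(-47, 47) = 47
n3-1 (Ines): min(41, 77, 47) = 41
n3-2-1 (Sara): max(4, -14, -90) = 4
n3-2-2 (Sara): max(70, -33) = 70
n3-2-3 (Sara): max(25, -36) = 25
n3-2 (Ines): min(4, 70, 25) = 4
n3 (Sara): max(41, 4) = 41
root (Ines): min(44, -19, 41) = -19
At root, Ines picks n2 (lowest: -19).
At n2, Sara picks n2-1 (highest: -19).
At n2-1, Ines picks n2-1-1 (lowest: -19).
At n2-1-1, Sara picks n2-1-1-2 (highest: -19).
Terminal value -19.

root -> n2 -> n2-1 -> n2-1-1 -> n2-1-1-2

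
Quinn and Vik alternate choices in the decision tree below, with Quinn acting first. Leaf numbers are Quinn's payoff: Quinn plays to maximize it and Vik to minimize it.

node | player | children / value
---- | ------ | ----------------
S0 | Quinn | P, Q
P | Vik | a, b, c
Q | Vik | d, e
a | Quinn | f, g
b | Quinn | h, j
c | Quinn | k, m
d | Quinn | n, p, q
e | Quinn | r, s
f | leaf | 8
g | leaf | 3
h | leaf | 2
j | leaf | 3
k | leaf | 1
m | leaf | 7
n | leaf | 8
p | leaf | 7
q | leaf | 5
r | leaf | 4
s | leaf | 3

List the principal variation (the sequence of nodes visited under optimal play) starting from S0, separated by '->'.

a (Quinn): max(8, 3) = 8
b (Quinn): max(2, 3) = 3
c (Quinn): max(1, 7) = 7
P (Vik): min(8, 3, 7) = 3
d (Quinn): max(8, 7, 5) = 8
e (Quinn): max(4, 3) = 4
Q (Vik): min(8, 4) = 4
S0 (Quinn): max(3, 4) = 4
At S0, Quinn picks Q (highest: 4).
At Q, Vik picks e (lowest: 4).
At e, Quinn picks r (highest: 4).
Terminal value 4.

S0 -> Q -> e -> r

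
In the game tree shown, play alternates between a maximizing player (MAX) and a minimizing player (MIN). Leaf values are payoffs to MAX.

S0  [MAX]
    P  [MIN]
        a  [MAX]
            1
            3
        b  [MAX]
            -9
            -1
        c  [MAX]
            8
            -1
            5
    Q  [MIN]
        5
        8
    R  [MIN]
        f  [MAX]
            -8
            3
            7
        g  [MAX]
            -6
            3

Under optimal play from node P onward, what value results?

-1

a (MAX): max(1, 3) = 3
b (MAX): max(-9, -1) = -1
c (MAX): max(8, -1, 5) = 8
P (MIN): min(3, -1, 8) = -1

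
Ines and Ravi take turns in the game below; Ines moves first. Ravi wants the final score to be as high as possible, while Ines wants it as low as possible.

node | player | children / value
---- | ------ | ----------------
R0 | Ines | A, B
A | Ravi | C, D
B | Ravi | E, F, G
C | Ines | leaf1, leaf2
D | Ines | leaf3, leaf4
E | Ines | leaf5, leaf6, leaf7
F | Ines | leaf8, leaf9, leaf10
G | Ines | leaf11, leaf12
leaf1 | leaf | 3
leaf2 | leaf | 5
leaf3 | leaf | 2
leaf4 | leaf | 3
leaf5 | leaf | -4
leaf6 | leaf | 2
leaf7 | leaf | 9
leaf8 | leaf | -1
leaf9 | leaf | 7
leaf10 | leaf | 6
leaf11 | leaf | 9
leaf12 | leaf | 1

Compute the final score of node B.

1

E (Ines): min(-4, 2, 9) = -4
F (Ines): min(-1, 7, 6) = -1
G (Ines): min(9, 1) = 1
B (Ravi): max(-4, -1, 1) = 1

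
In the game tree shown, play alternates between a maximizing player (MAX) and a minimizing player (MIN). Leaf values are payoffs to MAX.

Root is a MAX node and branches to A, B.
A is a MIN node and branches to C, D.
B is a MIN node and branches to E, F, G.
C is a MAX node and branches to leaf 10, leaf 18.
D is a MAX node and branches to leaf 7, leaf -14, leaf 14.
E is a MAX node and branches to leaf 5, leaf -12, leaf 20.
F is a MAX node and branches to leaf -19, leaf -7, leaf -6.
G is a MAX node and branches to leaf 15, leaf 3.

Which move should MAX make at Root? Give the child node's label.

C (MAX): max(10, 18) = 18
D (MAX): max(7, -14, 14) = 14
A (MIN): min(18, 14) = 14
E (MAX): max(5, -12, 20) = 20
F (MAX): max(-19, -7, -6) = -6
G (MAX): max(15, 3) = 15
B (MIN): min(20, -6, 15) = -6
Root (MAX): max(14, -6) = 14
MAX at Root wants the highest of {A=14, B=-6}, so chooses A.

A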